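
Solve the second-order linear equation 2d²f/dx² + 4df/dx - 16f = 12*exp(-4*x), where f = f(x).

Divide through by 2: f'' + 2f' - 8f = 6*exp(-4*x).
Characteristic equation r² + 2r - 8 = 0 factors as (r - 2)(r + 4) = 0, so r = 2, -4.
Hence f_h = C1*exp(2*x) + C2*exp(-4*x).
Since exp(-4*x) solves the homogeneous equation (r = -4 is a root of multiplicity 1), multiply the trial by x. Try f_p = A*x*exp(-4*x). Substituting into the equation and dividing by exp(-4*x) gives A = -1, so f_p = -x*exp(-4*x).

f = C1*exp(2*x) + C2*exp(-4*x) - x*exp(-4*x)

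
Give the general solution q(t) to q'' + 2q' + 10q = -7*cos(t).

Characteristic equation r² + 2r + 10 = 0 has discriminant (2)² - 4·(10) = -36 < 0, so r = -1 ± 3i.
Hence q_h = C1*cos(3*t)*exp(-t) + C2*exp(-t)*sin(3*t).
Try q_p = A*cos(t) + B*sin(t). Substituting and equating the coefficients of cos(t) and sin(t) gives A = -63/85, B = -14/85, so q_p = -63*cos(t)/85 - 14*sin(t)/85.

q = -63*cos(t)/85 - 14*sin(t)/85 + C1*cos(3*t)*exp(-t) + C2*exp(-t)*sin(3*t)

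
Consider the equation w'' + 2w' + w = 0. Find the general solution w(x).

w = C1*exp(-x) + C2*x*exp(-x)

Characteristic equation r² + 2r + 1 = 0 has discriminant (2)² - 4·(1) = 0, so r = -1 is a repeated root.
Hence w_h = (C1 + C2*x)*exp(-x).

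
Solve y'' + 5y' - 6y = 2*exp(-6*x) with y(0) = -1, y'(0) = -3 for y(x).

Characteristic equation r² + 5r - 6 = 0 factors as (r - 1)(r + 6) = 0, so r = 1, -6.
Hence y_h = C1*exp(x) + C2*exp(-6*x).
Since exp(-6*x) solves the homogeneous equation (r = -6 is a root of multiplicity 1), multiply the trial by x. Try y_p = A*x*exp(-6*x). Substituting into the equation and dividing by exp(-6*x) gives A = -2/7, so y_p = -2*x*exp(-6*x)/7.
General solution: y = C1*exp(x) + C2*exp(-6*x) - 2*x*exp(-6*x)/7.
Apply the initial conditions: y(0) = C1 + C2 = -1 and y'(0) = -2/7 + C1 - 6*C2 = -3. Solving gives C1 = -61/49, C2 = 12/49.

y = -61*exp(x)/49 + 12*exp(-6*x)/49 - 2*x*exp(-6*x)/7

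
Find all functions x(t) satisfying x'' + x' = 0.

x = C2 + C1*exp(-t)

Characteristic equation r² + r = 0 factors as (r + 1)r = 0, so r = -1, 0.
Hence x_h = C1*exp(-t) + C2.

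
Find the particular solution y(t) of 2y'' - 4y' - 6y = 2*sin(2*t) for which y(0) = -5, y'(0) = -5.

y = -32*exp(3*t)/13 - 13*exp(-t)/5 - 7*sin(2*t)/65 + 4*cos(2*t)/65

Divide through by 2: y'' - 2y' - 3y = sin(2*t).
Characteristic equation r² - 2r - 3 = 0 factors as (r - 3)(r + 1) = 0, so r = 3, -1.
Hence y_h = C1*exp(3*t) + C2*exp(-t).
Try y_p = A*cos(2*t) + B*sin(2*t). Substituting and equating the coefficients of cos(2t) and sin(2t) gives A = 4/65, B = -7/65, so y_p = -7*sin(2*t)/65 + 4*cos(2*t)/65.
General solution: y = -7*sin(2*t)/65 + 4*cos(2*t)/65 + C1*exp(3*t) + C2*exp(-t).
Apply the initial conditions: y(0) = 4/65 + C1 + C2 = -5 and y'(0) = -14/65 - C2 + 3*C1 = -5. Solving gives C1 = -32/13, C2 = -13/5.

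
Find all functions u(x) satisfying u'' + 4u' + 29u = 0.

u = C1*cos(5*x)*exp(-2*x) + C2*exp(-2*x)*sin(5*x)

Characteristic equation r² + 4r + 29 = 0 has discriminant (4)² - 4·(29) = -100 < 0, so r = -2 ± 5i.
Hence u_h = C1*cos(5*x)*exp(-2*x) + C2*exp(-2*x)*sin(5*x).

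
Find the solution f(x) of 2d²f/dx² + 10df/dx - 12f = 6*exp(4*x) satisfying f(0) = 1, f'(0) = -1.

Divide through by 2: f'' + 5f' - 6f = 3*exp(4*x).
Characteristic equation r² + 5r - 6 = 0 factors as (r - 1)(r + 6) = 0, so r = 1, -6.
Hence f_h = C1*exp(x) + C2*exp(-6*x).
Try f_p = A*exp(4*x). Substituting into the equation and dividing by exp(4*x) gives A = 1/10, so f_p = exp(4*x)/10.
General solution: f = exp(4*x)/10 + C1*exp(x) + C2*exp(-6*x).
Apply the initial conditions: f(0) = 1/10 + C1 + C2 = 1 and f'(0) = 2/5 + C1 - 6*C2 = -1. Solving gives C1 = 4/7, C2 = 23/70.

f = exp(4*x)/10 + 4*exp(x)/7 + 23*exp(-6*x)/70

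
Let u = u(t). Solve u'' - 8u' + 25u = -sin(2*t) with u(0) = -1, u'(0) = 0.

Characteristic equation r² - 8r + 25 = 0 has discriminant (-8)² - 4·(25) = -36 < 0, so r = 4 ± 3i.
Hence u_h = C1*cos(3*t)*exp(4*t) + C2*exp(4*t)*sin(3*t).
Try u_p = A*cos(2*t) + B*sin(2*t). Substituting and equating the coefficients of cos(2t) and sin(2t) gives A = -16/697, B = -21/697, so u_p = -21*sin(2*t)/697 - 16*cos(2*t)/697.
General solution: u = -21*sin(2*t)/697 - 16*cos(2*t)/697 + C1*cos(3*t)*exp(4*t) + C2*exp(4*t)*sin(3*t).
Apply the initial conditions: u(0) = -16/697 + C1 = -1 and u'(0) = -42/697 + 3*C2 + 4*C1 = 0. Solving gives C1 = -681/697, C2 = 922/697.

u = -21*sin(2*t)/697 - 16*cos(2*t)/697 - 681*cos(3*t)*exp(4*t)/697 + 922*exp(4*t)*sin(3*t)/697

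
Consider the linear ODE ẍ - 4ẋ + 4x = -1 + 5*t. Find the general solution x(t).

Characteristic equation r² - 4r + 4 = 0 has discriminant (-4)² - 4·(4) = 0, so r = 2 is a repeated root.
Hence x_h = (C1 + C2*t)*exp(2*t).
For the particular solution try x_p = A0 + A1*t. Substituting and matching coefficients of each power of t gives A0 = 1, A1 = 5/4, so x_p = 1 + 5*t/4.

x = 1 + 5*t/4 + C1*exp(2*t) + C2*t*exp(2*t)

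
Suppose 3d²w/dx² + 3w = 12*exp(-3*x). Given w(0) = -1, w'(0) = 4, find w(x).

w = -7*cos(x)/5 + 2*exp(-3*x)/5 + 26*sin(x)/5

Divide through by 3: w'' + w = 4*exp(-3*x).
Characteristic equation r² + 1 = 0 has discriminant (0)² - 4·(1) = -4 < 0, so r = ± i.
Hence w_h = C1*cos(x) + C2*sin(x).
Try w_p = A*exp(-3*x). Substituting into the equation and dividing by exp(-3*x) gives A = 2/5, so w_p = 2*exp(-3*x)/5.
General solution: w = 2*exp(-3*x)/5 + C1*cos(x) + C2*sin(x).
Apply the initial conditions: w(0) = 2/5 + C1 = -1 and w'(0) = -6/5 + C2 = 4. Solving gives C1 = -7/5, C2 = 26/5.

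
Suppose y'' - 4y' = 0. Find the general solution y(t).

y = C2 + C1*exp(4*t)

Characteristic equation r² - 4r = 0 factors as (r - 4)r = 0, so r = 4, 0.
Hence y_h = C1*exp(4*t) + C2.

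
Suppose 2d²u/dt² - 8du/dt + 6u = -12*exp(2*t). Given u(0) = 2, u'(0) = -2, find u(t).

u = -5*exp(3*t) + 6*exp(2*t) + exp(t)

Divide through by 2: u'' - 4u' + 3u = -6*exp(2*t).
Characteristic equation r² - 4r + 3 = 0 factors as (r - 3)(r - 1) = 0, so r = 3, 1.
Hence u_h = C1*exp(3*t) + C2*exp(t).
Try u_p = A*exp(2*t). Substituting into the equation and dividing by exp(2*t) gives A = 6, so u_p = 6*exp(2*t).
General solution: u = 6*exp(2*t) + C1*exp(3*t) + C2*exp(t).
Apply the initial conditions: u(0) = 6 + C1 + C2 = 2 and u'(0) = 12 + C2 + 3*C1 = -2. Solving gives C1 = -5, C2 = 1.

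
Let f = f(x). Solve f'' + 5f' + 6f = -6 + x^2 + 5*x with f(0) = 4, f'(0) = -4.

Characteristic equation r² + 5r + 6 = 0 factors as (r + 2)(r + 3) = 0, so r = -2, -3.
Hence f_h = C1*exp(-2*x) + C2*exp(-3*x).
For the particular solution try f_p = A0 + A1*x + A2*x^2. Substituting and matching coefficients of each power of x gives A0 = -41/27, A1 = 5/9, A2 = 1/6, so f_p = -41/27 + x^2/6 + 5*x/9.
General solution: f = -41/27 + x^2/6 + 5*x/9 + C1*exp(-2*x) + C2*exp(-3*x).
Apply the initial conditions: f(0) = -41/27 + C1 + C2 = 4 and f'(0) = 5/9 - 3*C2 - 2*C1 = -4. Solving gives C1 = 12, C2 = -175/27.

f = -41/27 + 12*exp(-2*x) - 175*exp(-3*x)/27 + x**2/6 + 5*x/9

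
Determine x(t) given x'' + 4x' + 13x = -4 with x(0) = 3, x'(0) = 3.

Characteristic equation r² + 4r + 13 = 0 has discriminant (4)² - 4·(13) = -36 < 0, so r = -2 ± 3i.
Hence x_h = C1*cos(3*t)*exp(-2*t) + C2*exp(-2*t)*sin(3*t).
For the particular solution try x_p = A0. Substituting and matching coefficients of each power of t gives A0 = -4/13, so x_p = -4/13.
General solution: x = -4/13 + C1*cos(3*t)*exp(-2*t) + C2*exp(-2*t)*sin(3*t).
Apply the initial conditions: x(0) = -4/13 + C1 = 3 and x'(0) = -2*C1 + 3*C2 = 3. Solving gives C1 = 43/13, C2 = 125/39.

x = -4/13 + 43*cos(3*t)*exp(-2*t)/13 + 125*exp(-2*t)*sin(3*t)/39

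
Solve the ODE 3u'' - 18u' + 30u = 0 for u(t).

u = C1*cos(t)*exp(3*t) + C2*exp(3*t)*sin(t)

Divide through by 3: u'' - 6u' + 10u = 0.
Characteristic equation r² - 6r + 10 = 0 has discriminant (-6)² - 4·(10) = -4 < 0, so r = 3 ± i.
Hence u_h = C1*cos(t)*exp(3*t) + C2*exp(3*t)*sin(t).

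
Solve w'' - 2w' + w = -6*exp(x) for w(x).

Characteristic equation r² - 2r + 1 = 0 has discriminant (-2)² - 4·(1) = 0, so r = 1 is a repeated root.
Hence w_h = (C1 + C2*x)*exp(x).
Since exp(x) solves the homogeneous equation (r = 1 is a root of multiplicity 2), multiply the trial by x^2. Try w_p = A*x^2*exp(x). Substituting into the equation and dividing by exp(x) gives A = -3, so w_p = -3*x^2*exp(x).

w = C1*exp(x) - 3*x**2*exp(x) + C2*x*exp(x)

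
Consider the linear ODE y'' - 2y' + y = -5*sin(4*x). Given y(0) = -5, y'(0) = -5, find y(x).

y = -1405*exp(x)/289 - 40*cos(4*x)/289 + 75*sin(4*x)/289 - 20*x*exp(x)/17

Characteristic equation r² - 2r + 1 = 0 has discriminant (-2)² - 4·(1) = 0, so r = 1 is a repeated root.
Hence y_h = (C1 + C2*x)*exp(x).
Try y_p = A*cos(4*x) + B*sin(4*x). Substituting and equating the coefficients of cos(4x) and sin(4x) gives A = -40/289, B = 75/289, so y_p = -40*cos(4*x)/289 + 75*sin(4*x)/289.
General solution: y = -40*cos(4*x)/289 + 75*sin(4*x)/289 + C1*exp(x) + C2*x*exp(x).
Apply the initial conditions: y(0) = -40/289 + C1 = -5 and y'(0) = 300/289 + C1 + C2 = -5. Solving gives C1 = -1405/289, C2 = -20/17.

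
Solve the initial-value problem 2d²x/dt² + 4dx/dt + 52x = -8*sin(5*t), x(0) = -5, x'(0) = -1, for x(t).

x = -4*sin(5*t)/101 + 40*cos(5*t)/101 - 626*exp(-t)*sin(5*t)/505 - 545*cos(5*t)*exp(-t)/101

Divide through by 2: x'' + 2x' + 26x = -4*sin(5*t).
Characteristic equation r² + 2r + 26 = 0 has discriminant (2)² - 4·(26) = -100 < 0, so r = -1 ± 5i.
Hence x_h = C1*cos(5*t)*exp(-t) + C2*exp(-t)*sin(5*t).
Try x_p = A*cos(5*t) + B*sin(5*t). Substituting and equating the coefficients of cos(5t) and sin(5t) gives A = 40/101, B = -4/101, so x_p = -4*sin(5*t)/101 + 40*cos(5*t)/101.
General solution: x = -4*sin(5*t)/101 + 40*cos(5*t)/101 + C1*cos(5*t)*exp(-t) + C2*exp(-t)*sin(5*t).
Apply the initial conditions: x(0) = 40/101 + C1 = -5 and x'(0) = -20/101 - C1 + 5*C2 = -1. Solving gives C1 = -545/101, C2 = -626/505.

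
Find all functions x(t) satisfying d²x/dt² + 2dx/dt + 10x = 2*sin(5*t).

x = -6*sin(5*t)/65 - 4*cos(5*t)/65 + C1*cos(3*t)*exp(-t) + C2*exp(-t)*sin(3*t)

Characteristic equation r² + 2r + 10 = 0 has discriminant (2)² - 4·(10) = -36 < 0, so r = -1 ± 3i.
Hence x_h = C1*cos(3*t)*exp(-t) + C2*exp(-t)*sin(3*t).
Try x_p = A*cos(5*t) + B*sin(5*t). Substituting and equating the coefficients of cos(5t) and sin(5t) gives A = -4/65, B = -6/65, so x_p = -6*sin(5*t)/65 - 4*cos(5*t)/65.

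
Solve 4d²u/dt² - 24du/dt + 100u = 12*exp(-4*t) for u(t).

Divide through by 4: u'' - 6u' + 25u = 3*exp(-4*t).
Characteristic equation r² - 6r + 25 = 0 has discriminant (-6)² - 4·(25) = -64 < 0, so r = 3 ± 4i.
Hence u_h = C1*cos(4*t)*exp(3*t) + C2*exp(3*t)*sin(4*t).
Try u_p = A*exp(-4*t). Substituting into the equation and dividing by exp(-4*t) gives A = 3/65, so u_p = 3*exp(-4*t)/65.

u = 3*exp(-4*t)/65 + C1*cos(4*t)*exp(3*t) + C2*exp(3*t)*sin(4*t)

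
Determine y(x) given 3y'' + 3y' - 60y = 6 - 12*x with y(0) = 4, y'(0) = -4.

Divide through by 3: y'' + y' - 20y = 2 - 4*x.
Characteristic equation r² + r - 20 = 0 factors as (r + 5)(r - 4) = 0, so r = -5, 4.
Hence y_h = C1*exp(-5*x) + C2*exp(4*x).
For the particular solution try y_p = A0 + A1*x. Substituting and matching coefficients of each power of x gives A0 = -9/100, A1 = 1/5, so y_p = -9/100 + x/5.
General solution: y = -9/100 + x/5 + C1*exp(-5*x) + C2*exp(4*x).
Apply the initial conditions: y(0) = -9/100 + C1 + C2 = 4 and y'(0) = 1/5 - 5*C1 + 4*C2 = -4. Solving gives C1 = 514/225, C2 = 65/36.

y = -9/100 + x/5 + 65*exp(4*x)/36 + 514*exp(-5*x)/225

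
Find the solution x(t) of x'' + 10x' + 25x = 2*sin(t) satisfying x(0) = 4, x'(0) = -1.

x = -5*cos(t)/169 + 12*sin(t)/169 + 681*exp(-5*t)/169 + 248*t*exp(-5*t)/13

Characteristic equation r² + 10r + 25 = 0 has discriminant (10)² - 4·(25) = 0, so r = -5 is a repeated root.
Hence x_h = (C1 + C2*t)*exp(-5*t).
Try x_p = A*cos(t) + B*sin(t). Substituting and equating the coefficients of cos(t) and sin(t) gives A = -5/169, B = 12/169, so x_p = -5*cos(t)/169 + 12*sin(t)/169.
General solution: x = -5*cos(t)/169 + 12*sin(t)/169 + C1*exp(-5*t) + C2*t*exp(-5*t).
Apply the initial conditions: x(0) = -5/169 + C1 = 4 and x'(0) = 12/169 + C2 - 5*C1 = -1. Solving gives C1 = 681/169, C2 = 248/13.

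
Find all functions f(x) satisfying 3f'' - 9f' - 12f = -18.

Divide through by 3: f'' - 3f' - 4f = -6.
Characteristic equation r² - 3r - 4 = 0 factors as (r + 1)(r - 4) = 0, so r = -1, 4.
Hence f_h = C1*exp(-x) + C2*exp(4*x).
For the particular solution try f_p = A0. Substituting and matching coefficients of each power of x gives A0 = 3/2, so f_p = 3/2.

f = 3/2 + C1*exp(-x) + C2*exp(4*x)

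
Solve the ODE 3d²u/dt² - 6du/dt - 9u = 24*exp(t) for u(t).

u = -2*exp(t) + C1*exp(-t) + C2*exp(3*t)

Divide through by 3: u'' - 2u' - 3u = 8*exp(t).
Characteristic equation r² - 2r - 3 = 0 factors as (r + 1)(r - 3) = 0, so r = -1, 3.
Hence u_h = C1*exp(-t) + C2*exp(3*t).
Try u_p = A*exp(t). Substituting into the equation and dividing by exp(t) gives A = -2, so u_p = -2*exp(t).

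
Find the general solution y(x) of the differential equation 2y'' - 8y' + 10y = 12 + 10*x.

Divide through by 2: y'' - 4y' + 5y = 6 + 5*x.
Characteristic equation r² - 4r + 5 = 0 has discriminant (-4)² - 4·(5) = -4 < 0, so r = 2 ± i.
Hence y_h = C1*cos(x)*exp(2*x) + C2*exp(2*x)*sin(x).
For the particular solution try y_p = A0 + A1*x. Substituting and matching coefficients of each power of x gives A0 = 2, A1 = 1, so y_p = 2 + x.

y = 2 + x + C1*cos(x)*exp(2*x) + C2*exp(2*x)*sin(x)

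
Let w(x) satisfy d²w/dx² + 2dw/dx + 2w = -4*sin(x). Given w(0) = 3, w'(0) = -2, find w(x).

Characteristic equation r² + 2r + 2 = 0 has discriminant (2)² - 4·(2) = -4 < 0, so r = -1 ± i.
Hence w_h = C1*cos(x)*exp(-x) + C2*exp(-x)*sin(x).
Try w_p = A*cos(x) + B*sin(x). Substituting and equating the coefficients of cos(x) and sin(x) gives A = 8/5, B = -4/5, so w_p = -4*sin(x)/5 + 8*cos(x)/5.
General solution: w = -4*sin(x)/5 + 8*cos(x)/5 + C1*cos(x)*exp(-x) + C2*exp(-x)*sin(x).
Apply the initial conditions: w(0) = 8/5 + C1 = 3 and w'(0) = -4/5 + C2 - C1 = -2. Solving gives C1 = 7/5, C2 = 1/5.

w = -4*sin(x)/5 + 8*cos(x)/5 + exp(-x)*sin(x)/5 + 7*cos(x)*exp(-x)/5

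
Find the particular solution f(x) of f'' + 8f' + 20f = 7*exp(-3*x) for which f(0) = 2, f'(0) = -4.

Characteristic equation r² + 8r + 20 = 0 has discriminant (8)² - 4·(20) = -16 < 0, so r = -4 ± 2i.
Hence f_h = C1*cos(2*x)*exp(-4*x) + C2*exp(-4*x)*sin(2*x).
Try f_p = A*exp(-3*x). Substituting into the equation and dividing by exp(-3*x) gives A = 7/5, so f_p = 7*exp(-3*x)/5.
General solution: f = 7*exp(-3*x)/5 + C1*cos(2*x)*exp(-4*x) + C2*exp(-4*x)*sin(2*x).
Apply the initial conditions: f(0) = 7/5 + C1 = 2 and f'(0) = -21/5 - 4*C1 + 2*C2 = -4. Solving gives C1 = 3/5, C2 = 13/10.

f = 7*exp(-3*x)/5 + 3*cos(2*x)*exp(-4*x)/5 + 13*exp(-4*x)*sin(2*x)/10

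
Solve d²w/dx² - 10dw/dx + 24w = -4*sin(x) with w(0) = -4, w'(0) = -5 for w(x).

Characteristic equation r² - 10r + 24 = 0 factors as (r - 4)(r - 6) = 0, so r = 4, 6.
Hence w_h = C1*exp(4*x) + C2*exp(6*x).
Try w_p = A*cos(x) + B*sin(x). Substituting and equating the coefficients of cos(x) and sin(x) gives A = -40/629, B = -92/629, so w_p = -92*sin(x)/629 - 40*cos(x)/629.
General solution: w = -92*sin(x)/629 - 40*cos(x)/629 + C1*exp(4*x) + C2*exp(6*x).
Apply the initial conditions: w(0) = -40/629 + C1 + C2 = -4 and w'(0) = -92/629 + 4*C1 + 6*C2 = -5. Solving gives C1 = -319/34, C2 = 403/74.

w = -319*exp(4*x)/34 - 92*sin(x)/629 - 40*cos(x)/629 + 403*exp(6*x)/74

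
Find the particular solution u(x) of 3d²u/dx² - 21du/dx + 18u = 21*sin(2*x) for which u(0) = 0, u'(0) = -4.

u = -73*exp(6*x)/100 + 6*exp(x)/25 + 7*sin(2*x)/100 + 49*cos(2*x)/100

Divide through by 3: u'' - 7u' + 6u = 7*sin(2*x).
Characteristic equation r² - 7r + 6 = 0 factors as (r - 6)(r - 1) = 0, so r = 6, 1.
Hence u_h = C1*exp(6*x) + C2*exp(x).
Try u_p = A*cos(2*x) + B*sin(2*x). Substituting and equating the coefficients of cos(2x) and sin(2x) gives A = 49/100, B = 7/100, so u_p = 7*sin(2*x)/100 + 49*cos(2*x)/100.
General solution: u = 7*sin(2*x)/100 + 49*cos(2*x)/100 + C1*exp(6*x) + C2*exp(x).
Apply the initial conditions: u(0) = 49/100 + C1 + C2 = 0 and u'(0) = 7/50 + C2 + 6*C1 = -4. Solving gives C1 = -73/100, C2 = 6/25.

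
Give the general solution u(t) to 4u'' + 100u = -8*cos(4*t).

u = -2*cos(4*t)/9 + C1*cos(5*t) + C2*sin(5*t)

Divide through by 4: u'' + 25u = -2*cos(4*t).
Characteristic equation r² + 25 = 0 has discriminant (0)² - 4·(25) = -100 < 0, so r = ± 5i.
Hence u_h = C1*cos(5*t) + C2*sin(5*t).
Try u_p = A*cos(4*t) + B*sin(4*t). Substituting and equating the coefficients of cos(4t) and sin(4t) gives A = -2/9, B = 0, so u_p = -2*cos(4*t)/9.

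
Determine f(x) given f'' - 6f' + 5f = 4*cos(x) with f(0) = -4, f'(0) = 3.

f = -25*exp(x)/4 - 6*sin(x)/13 + 4*cos(x)/13 + 101*exp(5*x)/52

Characteristic equation r² - 6r + 5 = 0 factors as (r - 5)(r - 1) = 0, so r = 5, 1.
Hence f_h = C1*exp(5*x) + C2*exp(x).
Try f_p = A*cos(x) + B*sin(x). Substituting and equating the coefficients of cos(x) and sin(x) gives A = 4/13, B = -6/13, so f_p = -6*sin(x)/13 + 4*cos(x)/13.
General solution: f = -6*sin(x)/13 + 4*cos(x)/13 + C1*exp(5*x) + C2*exp(x).
Apply the initial conditions: f(0) = 4/13 + C1 + C2 = -4 and f'(0) = -6/13 + C2 + 5*C1 = 3. Solving gives C1 = 101/52, C2 = -25/4.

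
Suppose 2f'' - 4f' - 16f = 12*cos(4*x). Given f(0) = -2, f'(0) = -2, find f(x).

Divide through by 2: f'' - 2f' - 8f = 6*cos(4*x).
Characteristic equation r² - 2r - 8 = 0 factors as (r + 2)(r - 4) = 0, so r = -2, 4.
Hence f_h = C1*exp(-2*x) + C2*exp(4*x).
Try f_p = A*cos(4*x) + B*sin(4*x). Substituting and equating the coefficients of cos(4x) and sin(4x) gives A = -9/40, B = -3/40, so f_p = -9*cos(4*x)/40 - 3*sin(4*x)/40.
General solution: f = -9*cos(4*x)/40 - 3*sin(4*x)/40 + C1*exp(-2*x) + C2*exp(4*x).
Apply the initial conditions: f(0) = -9/40 + C1 + C2 = -2 and f'(0) = -3/10 - 2*C1 + 4*C2 = -2. Solving gives C1 = -9/10, C2 = -7/8.

f = -9*exp(-2*x)/10 - 9*cos(4*x)/40 - 7*exp(4*x)/8 - 3*sin(4*x)/40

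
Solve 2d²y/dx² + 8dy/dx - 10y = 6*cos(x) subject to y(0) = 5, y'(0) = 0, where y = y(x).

Divide through by 2: y'' + 4y' - 5y = 3*cos(x).
Characteristic equation r² + 4r - 5 = 0 factors as (r + 5)(r - 1) = 0, so r = -5, 1.
Hence y_h = C1*exp(-5*x) + C2*exp(x).
Try y_p = A*cos(x) + B*sin(x). Substituting and equating the coefficients of cos(x) and sin(x) gives A = -9/26, B = 3/13, so y_p = -9*cos(x)/26 + 3*sin(x)/13.
General solution: y = -9*cos(x)/26 + 3*sin(x)/13 + C1*exp(-5*x) + C2*exp(x).
Apply the initial conditions: y(0) = -9/26 + C1 + C2 = 5 and y'(0) = 3/13 + C2 - 5*C1 = 0. Solving gives C1 = 145/156, C2 = 53/12.

y = -9*cos(x)/26 + 3*sin(x)/13 + 53*exp(x)/12 + 145*exp(-5*x)/156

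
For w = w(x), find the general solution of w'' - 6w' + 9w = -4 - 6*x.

Characteristic equation r² - 6r + 9 = 0 has discriminant (-6)² - 4·(9) = 0, so r = 3 is a repeated root.
Hence w_h = (C1 + C2*x)*exp(3*x).
For the particular solution try w_p = A0 + A1*x. Substituting and matching coefficients of each power of x gives A0 = -8/9, A1 = -2/3, so w_p = -8/9 - 2*x/3.

w = -8/9 - 2*x/3 + C1*exp(3*x) + C2*x*exp(3*x)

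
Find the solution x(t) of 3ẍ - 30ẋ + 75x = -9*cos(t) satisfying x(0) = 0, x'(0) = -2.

x = -18*cos(t)/169 + 15*sin(t)/338 + 18*exp(5*t)/169 - 67*t*exp(5*t)/26

Divide through by 3: x'' - 10x' + 25x = -3*cos(t).
Characteristic equation r² - 10r + 25 = 0 has discriminant (-10)² - 4·(25) = 0, so r = 5 is a repeated root.
Hence x_h = (C1 + C2*t)*exp(5*t).
Try x_p = A*cos(t) + B*sin(t). Substituting and equating the coefficients of cos(t) and sin(t) gives A = -18/169, B = 15/338, so x_p = -18*cos(t)/169 + 15*sin(t)/338.
General solution: x = -18*cos(t)/169 + 15*sin(t)/338 + C1*exp(5*t) + C2*t*exp(5*t).
Apply the initial conditions: x(0) = -18/169 + C1 = 0 and x'(0) = 15/338 + C2 + 5*C1 = -2. Solving gives C1 = 18/169, C2 = -67/26.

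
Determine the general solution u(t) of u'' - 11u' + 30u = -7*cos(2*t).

u = -91*cos(2*t)/580 + 77*sin(2*t)/580 + C1*exp(5*t) + C2*exp(6*t)

Characteristic equation r² - 11r + 30 = 0 factors as (r - 5)(r - 6) = 0, so r = 5, 6.
Hence u_h = C1*exp(5*t) + C2*exp(6*t).
Try u_p = A*cos(2*t) + B*sin(2*t). Substituting and equating the coefficients of cos(2t) and sin(2t) gives A = -91/580, B = 77/580, so u_p = -91*cos(2*t)/580 + 77*sin(2*t)/580.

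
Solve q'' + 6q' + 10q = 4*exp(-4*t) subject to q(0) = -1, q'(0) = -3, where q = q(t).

Characteristic equation r² + 6r + 10 = 0 has discriminant (6)² - 4·(10) = -4 < 0, so r = -3 ± i.
Hence q_h = C1*cos(t)*exp(-3*t) + C2*exp(-3*t)*sin(t).
Try q_p = A*exp(-4*t). Substituting into the equation and dividing by exp(-4*t) gives A = 2, so q_p = 2*exp(-4*t).
General solution: q = 2*exp(-4*t) + C1*cos(t)*exp(-3*t) + C2*exp(-3*t)*sin(t).
Apply the initial conditions: q(0) = 2 + C1 = -1 and q'(0) = -8 + C2 - 3*C1 = -3. Solving gives C1 = -3, C2 = -4.

q = 2*exp(-4*t) - 4*exp(-3*t)*sin(t) - 3*cos(t)*exp(-3*t)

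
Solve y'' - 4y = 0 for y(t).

y = C1*exp(2*t) + C2*exp(-2*t)

Characteristic equation r² - 4 = 0 factors as (r - 2)(r + 2) = 0, so r = 2, -2.
Hence y_h = C1*exp(2*t) + C2*exp(-2*t).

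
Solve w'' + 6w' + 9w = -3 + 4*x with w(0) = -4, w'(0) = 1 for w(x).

w = -17/27 - 91*exp(-3*x)/27 + 4*x/9 - 86*x*exp(-3*x)/9

Characteristic equation r² + 6r + 9 = 0 has discriminant (6)² - 4·(9) = 0, so r = -3 is a repeated root.
Hence w_h = (C1 + C2*x)*exp(-3*x).
For the particular solution try w_p = A0 + A1*x. Substituting and matching coefficients of each power of x gives A0 = -17/27, A1 = 4/9, so w_p = -17/27 + 4*x/9.
General solution: w = -17/27 + 4*x/9 + C1*exp(-3*x) + C2*x*exp(-3*x).
Apply the initial conditions: w(0) = -17/27 + C1 = -4 and w'(0) = 4/9 + C2 - 3*C1 = 1. Solving gives C1 = -91/27, C2 = -86/9.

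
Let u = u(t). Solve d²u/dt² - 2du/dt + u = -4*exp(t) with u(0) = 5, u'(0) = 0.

u = 5*exp(t) - 5*t*exp(t) - 2*t**2*exp(t)

Characteristic equation r² - 2r + 1 = 0 has discriminant (-2)² - 4·(1) = 0, so r = 1 is a repeated root.
Hence u_h = (C1 + C2*t)*exp(t).
Since exp(t) solves the homogeneous equation (r = 1 is a root of multiplicity 2), multiply the trial by t^2. Try u_p = A*t^2*exp(t). Substituting into the equation and dividing by exp(t) gives A = -2, so u_p = -2*t^2*exp(t).
General solution: u = C1*exp(t) - 2*t^2*exp(t) + C2*t*exp(t).
Apply the initial conditions: u(0) = C1 = 5 and u'(0) = C1 + C2 = 0. Solving gives C1 = 5, C2 = -5.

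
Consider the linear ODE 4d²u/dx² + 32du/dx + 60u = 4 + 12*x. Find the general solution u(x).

Divide through by 4: u'' + 8u' + 15u = 1 + 3*x.
Characteristic equation r² + 8r + 15 = 0 factors as (r + 3)(r + 5) = 0, so r = -3, -5.
Hence u_h = C1*exp(-3*x) + C2*exp(-5*x).
For the particular solution try u_p = A0 + A1*x. Substituting and matching coefficients of each power of x gives A0 = -1/25, A1 = 1/5, so u_p = -1/25 + x/5.

u = -1/25 + x/5 + C1*exp(-3*x) + C2*exp(-5*x)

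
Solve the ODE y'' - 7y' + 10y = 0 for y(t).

y = C1*exp(2*t) + C2*exp(5*t)

Characteristic equation r² - 7r + 10 = 0 factors as (r - 2)(r - 5) = 0, so r = 2, 5.
Hence y_h = C1*exp(2*t) + C2*exp(5*t).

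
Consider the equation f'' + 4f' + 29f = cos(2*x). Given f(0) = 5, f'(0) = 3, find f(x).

f = 8*sin(2*x)/689 + 25*cos(2*x)/689 + 3420*cos(5*x)*exp(-2*x)/689 + 8891*exp(-2*x)*sin(5*x)/3445

Characteristic equation r² + 4r + 29 = 0 has discriminant (4)² - 4·(29) = -100 < 0, so r = -2 ± 5i.
Hence f_h = C1*cos(5*x)*exp(-2*x) + C2*exp(-2*x)*sin(5*x).
Try f_p = A*cos(2*x) + B*sin(2*x). Substituting and equating the coefficients of cos(2x) and sin(2x) gives A = 25/689, B = 8/689, so f_p = 8*sin(2*x)/689 + 25*cos(2*x)/689.
General solution: f = 8*sin(2*x)/689 + 25*cos(2*x)/689 + C1*cos(5*x)*exp(-2*x) + C2*exp(-2*x)*sin(5*x).
Apply the initial conditions: f(0) = 25/689 + C1 = 5 and f'(0) = 16/689 - 2*C1 + 5*C2 = 3. Solving gives C1 = 3420/689, C2 = 8891/3445.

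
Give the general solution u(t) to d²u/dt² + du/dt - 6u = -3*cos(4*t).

u = -3*sin(4*t)/125 + 33*cos(4*t)/250 + C1*exp(-3*t) + C2*exp(2*t)

Characteristic equation r² + r - 6 = 0 factors as (r + 3)(r - 2) = 0, so r = -3, 2.
Hence u_h = C1*exp(-3*t) + C2*exp(2*t).
Try u_p = A*cos(4*t) + B*sin(4*t). Substituting and equating the coefficients of cos(4t) and sin(4t) gives A = 33/250, B = -3/125, so u_p = -3*sin(4*t)/125 + 33*cos(4*t)/250.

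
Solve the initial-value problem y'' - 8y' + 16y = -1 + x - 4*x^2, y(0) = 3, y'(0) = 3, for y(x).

y = -1/8 - 3*x/16 - x**2/4 + 25*exp(4*x)/8 - 149*x*exp(4*x)/16

Characteristic equation r² - 8r + 16 = 0 has discriminant (-8)² - 4·(16) = 0, so r = 4 is a repeated root.
Hence y_h = (C1 + C2*x)*exp(4*x).
For the particular solution try y_p = A0 + A1*x + A2*x^2. Substituting and matching coefficients of each power of x gives A0 = -1/8, A1 = -3/16, A2 = -1/4, so y_p = -1/8 - 3*x/16 - x^2/4.
General solution: y = -1/8 - 3*x/16 - x^2/4 + C1*exp(4*x) + C2*x*exp(4*x).
Apply the initial conditions: y(0) = -1/8 + C1 = 3 and y'(0) = -3/16 + C2 + 4*C1 = 3. Solving gives C1 = 25/8, C2 = -149/16.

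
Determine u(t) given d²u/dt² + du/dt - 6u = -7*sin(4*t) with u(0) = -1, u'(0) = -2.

Characteristic equation r² + r - 6 = 0 factors as (r - 2)(r + 3) = 0, so r = 2, -3.
Hence u_h = C1*exp(2*t) + C2*exp(-3*t).
Try u_p = A*cos(4*t) + B*sin(4*t). Substituting and equating the coefficients of cos(4t) and sin(4t) gives A = 7/125, B = 77/250, so u_p = 7*cos(4*t)/125 + 77*sin(4*t)/250.
General solution: u = 7*cos(4*t)/125 + 77*sin(4*t)/250 + C1*exp(2*t) + C2*exp(-3*t).
Apply the initial conditions: u(0) = 7/125 + C1 + C2 = -1 and u'(0) = 154/125 - 3*C2 + 2*C1 = -2. Solving gives C1 = -32/25, C2 = 28/125.

u = -32*exp(2*t)/25 + 7*cos(4*t)/125 + 28*exp(-3*t)/125 + 77*sin(4*t)/250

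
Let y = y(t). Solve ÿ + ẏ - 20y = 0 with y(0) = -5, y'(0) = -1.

y = -26*exp(4*t)/9 - 19*exp(-5*t)/9

Characteristic equation r² + r - 20 = 0 factors as (r + 5)(r - 4) = 0, so r = -5, 4.
Hence y_h = C1*exp(-5*t) + C2*exp(4*t).
Apply the initial conditions: y(0) = C1 + C2 = -5 and y'(0) = -5*C1 + 4*C2 = -1. Solving gives C1 = -19/9, C2 = -26/9.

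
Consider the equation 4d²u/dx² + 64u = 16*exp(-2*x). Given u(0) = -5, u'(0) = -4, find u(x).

u = -26*cos(4*x)/5 - 9*sin(4*x)/10 + exp(-2*x)/5

Divide through by 4: u'' + 16u = 4*exp(-2*x).
Characteristic equation r² + 16 = 0 has discriminant (0)² - 4·(16) = -64 < 0, so r = ± 4i.
Hence u_h = C1*cos(4*x) + C2*sin(4*x).
Try u_p = A*exp(-2*x). Substituting into the equation and dividing by exp(-2*x) gives A = 1/5, so u_p = exp(-2*x)/5.
General solution: u = exp(-2*x)/5 + C1*cos(4*x) + C2*sin(4*x).
Apply the initial conditions: u(0) = 1/5 + C1 = -5 and u'(0) = -2/5 + 4*C2 = -4. Solving gives C1 = -26/5, C2 = -9/10.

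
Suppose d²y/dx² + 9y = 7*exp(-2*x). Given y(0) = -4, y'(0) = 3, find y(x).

y = -59*cos(3*x)/13 + 7*exp(-2*x)/13 + 53*sin(3*x)/39

Characteristic equation r² + 9 = 0 has discriminant (0)² - 4·(9) = -36 < 0, so r = ± 3i.
Hence y_h = C1*cos(3*x) + C2*sin(3*x).
Try y_p = A*exp(-2*x). Substituting into the equation and dividing by exp(-2*x) gives A = 7/13, so y_p = 7*exp(-2*x)/13.
General solution: y = 7*exp(-2*x)/13 + C1*cos(3*x) + C2*sin(3*x).
Apply the initial conditions: y(0) = 7/13 + C1 = -4 and y'(0) = -14/13 + 3*C2 = 3. Solving gives C1 = -59/13, C2 = 53/39.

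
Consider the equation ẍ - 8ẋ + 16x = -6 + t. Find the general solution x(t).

x = -11/32 + t/16 + C1*exp(4*t) + C2*t*exp(4*t)

Characteristic equation r² - 8r + 16 = 0 has discriminant (-8)² - 4·(16) = 0, so r = 4 is a repeated root.
Hence x_h = (C1 + C2*t)*exp(4*t).
For the particular solution try x_p = A0 + A1*t. Substituting and matching coefficients of each power of t gives A0 = -11/32, A1 = 1/16, so x_p = -11/32 + t/16.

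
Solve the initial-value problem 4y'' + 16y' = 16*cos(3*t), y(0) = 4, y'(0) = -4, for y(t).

Divide through by 4: y'' + 4y' = 4*cos(3*t).
Characteristic equation r² + 4r = 0 factors as (r + 4)r = 0, so r = -4, 0.
Hence y_h = C1*exp(-4*t) + C2.
Try y_p = A*cos(3*t) + B*sin(3*t). Substituting and equating the coefficients of cos(3t) and sin(3t) gives A = -4/25, B = 16/75, so y_p = -4*cos(3*t)/25 + 16*sin(3*t)/75.
General solution: y = C2 - 4*cos(3*t)/25 + 16*sin(3*t)/75 + C1*exp(-4*t).
Apply the initial conditions: y(0) = -4/25 + C1 + C2 = 4 and y'(0) = 16/25 - 4*C1 = -4. Solving gives C1 = 29/25, C2 = 3.

y = 3 - 4*cos(3*t)/25 + 16*sin(3*t)/75 + 29*exp(-4*t)/25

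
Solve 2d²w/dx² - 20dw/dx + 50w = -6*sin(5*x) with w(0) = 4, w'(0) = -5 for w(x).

Divide through by 2: w'' - 10w' + 25w = -3*sin(5*x).
Characteristic equation r² - 10r + 25 = 0 has discriminant (-10)² - 4·(25) = 0, so r = 5 is a repeated root.
Hence w_h = (C1 + C2*x)*exp(5*x).
Try w_p = A*cos(5*x) + B*sin(5*x). Substituting and equating the coefficients of cos(5x) and sin(5x) gives A = -3/50, B = 0, so w_p = -3*cos(5*x)/50.
General solution: w = -3*cos(5*x)/50 + C1*exp(5*x) + C2*x*exp(5*x).
Apply the initial conditions: w(0) = -3/50 + C1 = 4 and w'(0) = C2 + 5*C1 = -5. Solving gives C1 = 203/50, C2 = -253/10.

w = -3*cos(5*x)/50 + 203*exp(5*x)/50 - 253*x*exp(5*x)/10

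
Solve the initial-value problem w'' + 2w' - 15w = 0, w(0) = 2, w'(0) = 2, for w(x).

w = exp(-5*x)/2 + 3*exp(3*x)/2

Characteristic equation r² + 2r - 15 = 0 factors as (r - 3)(r + 5) = 0, so r = 3, -5.
Hence w_h = C1*exp(3*x) + C2*exp(-5*x).
Apply the initial conditions: w(0) = C1 + C2 = 2 and w'(0) = -5*C2 + 3*C1 = 2. Solving gives C1 = 3/2, C2 = 1/2.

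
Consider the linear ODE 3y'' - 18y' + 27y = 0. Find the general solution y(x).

y = C1*exp(3*x) + C2*x*exp(3*x)

Divide through by 3: y'' - 6y' + 9y = 0.
Characteristic equation r² - 6r + 9 = 0 has discriminant (-6)² - 4·(9) = 0, so r = 3 is a repeated root.
Hence y_h = (C1 + C2*x)*exp(3*x).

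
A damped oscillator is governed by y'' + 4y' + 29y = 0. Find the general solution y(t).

Characteristic equation r² + 4r + 29 = 0 has discriminant (4)² - 4·(29) = -100 < 0, so r = -2 ± 5i.
Hence y_h = C1*cos(5*t)*exp(-2*t) + C2*exp(-2*t)*sin(5*t).

y = C1*cos(5*t)*exp(-2*t) + C2*exp(-2*t)*sin(5*t)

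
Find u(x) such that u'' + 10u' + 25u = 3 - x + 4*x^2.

u = 109/625 - 21*x/125 + 4*x**2/25 + C1*exp(-5*x) + C2*x*exp(-5*x)

Characteristic equation r² + 10r + 25 = 0 has discriminant (10)² - 4·(25) = 0, so r = -5 is a repeated root.
Hence u_h = (C1 + C2*x)*exp(-5*x).
For the particular solution try u_p = A0 + A1*x + A2*x^2. Substituting and matching coefficients of each power of x gives A0 = 109/625, A1 = -21/125, A2 = 4/25, so u_p = 109/625 - 21*x/125 + 4*x^2/25.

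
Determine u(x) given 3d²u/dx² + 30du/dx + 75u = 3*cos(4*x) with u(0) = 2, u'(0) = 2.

Divide through by 3: u'' + 10u' + 25u = cos(4*x).
Characteristic equation r² + 10r + 25 = 0 has discriminant (10)² - 4·(25) = 0, so r = -5 is a repeated root.
Hence u_h = (C1 + C2*x)*exp(-5*x).
Try u_p = A*cos(4*x) + B*sin(4*x). Substituting and equating the coefficients of cos(4x) and sin(4x) gives A = 9/1681, B = 40/1681, so u_p = 9*cos(4*x)/1681 + 40*sin(4*x)/1681.
General solution: u = 9*cos(4*x)/1681 + 40*sin(4*x)/1681 + C1*exp(-5*x) + C2*x*exp(-5*x).
Apply the initial conditions: u(0) = 9/1681 + C1 = 2 and u'(0) = 160/1681 + C2 - 5*C1 = 2. Solving gives C1 = 3353/1681, C2 = 487/41.

u = 9*cos(4*x)/1681 + 40*sin(4*x)/1681 + 3353*exp(-5*x)/1681 + 487*x*exp(-5*x)/41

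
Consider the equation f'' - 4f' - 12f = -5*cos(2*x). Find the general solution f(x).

Characteristic equation r² - 4r - 12 = 0 factors as (r - 6)(r + 2) = 0, so r = 6, -2.
Hence f_h = C1*exp(6*x) + C2*exp(-2*x).
Try f_p = A*cos(2*x) + B*sin(2*x). Substituting and equating the coefficients of cos(2x) and sin(2x) gives A = 1/4, B = 1/8, so f_p = cos(2*x)/4 + sin(2*x)/8.

f = cos(2*x)/4 + sin(2*x)/8 + C1*exp(6*x) + C2*exp(-2*x)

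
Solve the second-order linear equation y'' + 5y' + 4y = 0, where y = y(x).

Characteristic equation r² + 5r + 4 = 0 factors as (r + 4)(r + 1) = 0, so r = -4, -1.
Hence y_h = C1*exp(-4*x) + C2*exp(-x).

y = C1*exp(-4*x) + C2*exp(-x)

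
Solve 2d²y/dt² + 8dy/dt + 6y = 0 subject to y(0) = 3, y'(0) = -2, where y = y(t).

y = -exp(-3*t)/2 + 7*exp(-t)/2

Divide through by 2: y'' + 4y' + 3y = 0.
Characteristic equation r² + 4r + 3 = 0 factors as (r + 1)(r + 3) = 0, so r = -1, -3.
Hence y_h = C1*exp(-t) + C2*exp(-3*t).
Apply the initial conditions: y(0) = C1 + C2 = 3 and y'(0) = -C1 - 3*C2 = -2. Solving gives C1 = 7/2, C2 = -1/2.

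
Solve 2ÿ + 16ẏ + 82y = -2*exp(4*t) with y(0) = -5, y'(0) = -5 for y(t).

y = -exp(4*t)/89 - 2217*exp(-4*t)*sin(5*t)/445 - 444*cos(5*t)*exp(-4*t)/89

Divide through by 2: y'' + 8y' + 41y = -exp(4*t).
Characteristic equation r² + 8r + 41 = 0 has discriminant (8)² - 4·(41) = -100 < 0, so r = -4 ± 5i.
Hence y_h = C1*cos(5*t)*exp(-4*t) + C2*exp(-4*t)*sin(5*t).
Try y_p = A*exp(4*t). Substituting into the equation and dividing by exp(4*t) gives A = -1/89, so y_p = -exp(4*t)/89.
General solution: y = -exp(4*t)/89 + C1*cos(5*t)*exp(-4*t) + C2*exp(-4*t)*sin(5*t).
Apply the initial conditions: y(0) = -1/89 + C1 = -5 and y'(0) = -4/89 - 4*C1 + 5*C2 = -5. Solving gives C1 = -444/89, C2 = -2217/445.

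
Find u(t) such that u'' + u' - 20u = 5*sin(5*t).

Characteristic equation r² + r - 20 = 0 factors as (r - 4)(r + 5) = 0, so r = 4, -5.
Hence u_h = C1*exp(4*t) + C2*exp(-5*t).
Try u_p = A*cos(5*t) + B*sin(5*t). Substituting and equating the coefficients of cos(5t) and sin(5t) gives A = -1/82, B = -9/82, so u_p = -9*sin(5*t)/82 - cos(5*t)/82.

u = -9*sin(5*t)/82 - cos(5*t)/82 + C1*exp(4*t) + C2*exp(-5*t)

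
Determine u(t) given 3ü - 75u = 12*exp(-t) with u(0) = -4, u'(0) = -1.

u = -61*exp(5*t)/30 - 9*exp(-5*t)/5 - exp(-t)/6

Divide through by 3: u'' - 25u = 4*exp(-t).
Characteristic equation r² - 25 = 0 factors as (r - 5)(r + 5) = 0, so r = 5, -5.
Hence u_h = C1*exp(5*t) + C2*exp(-5*t).
Try u_p = A*exp(-t). Substituting into the equation and dividing by exp(-t) gives A = -1/6, so u_p = -exp(-t)/6.
General solution: u = -exp(-t)/6 + C1*exp(5*t) + C2*exp(-5*t).
Apply the initial conditions: u(0) = -1/6 + C1 + C2 = -4 and u'(0) = 1/6 - 5*C2 + 5*C1 = -1. Solving gives C1 = -61/30, C2 = -9/5.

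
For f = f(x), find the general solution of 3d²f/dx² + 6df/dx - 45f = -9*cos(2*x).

f = -12*sin(2*x)/377 + 57*cos(2*x)/377 + C1*exp(3*x) + C2*exp(-5*x)

Divide through by 3: f'' + 2f' - 15f = -3*cos(2*x).
Characteristic equation r² + 2r - 15 = 0 factors as (r - 3)(r + 5) = 0, so r = 3, -5.
Hence f_h = C1*exp(3*x) + C2*exp(-5*x).
Try f_p = A*cos(2*x) + B*sin(2*x). Substituting and equating the coefficients of cos(2x) and sin(2x) gives A = 57/377, B = -12/377, so f_p = -12*sin(2*x)/377 + 57*cos(2*x)/377.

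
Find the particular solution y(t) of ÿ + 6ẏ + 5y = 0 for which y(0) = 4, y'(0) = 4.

Characteristic equation r² + 6r + 5 = 0 factors as (r + 1)(r + 5) = 0, so r = -1, -5.
Hence y_h = C1*exp(-t) + C2*exp(-5*t).
Apply the initial conditions: y(0) = C1 + C2 = 4 and y'(0) = -C1 - 5*C2 = 4. Solving gives C1 = 6, C2 = -2.

y = -2*exp(-5*t) + 6*exp(-t)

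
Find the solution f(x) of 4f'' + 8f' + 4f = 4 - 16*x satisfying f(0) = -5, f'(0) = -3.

f = 9 - 14*exp(-x) - 4*x - 13*x*exp(-x)

Divide through by 4: f'' + 2f' + f = 1 - 4*x.
Characteristic equation r² + 2r + 1 = 0 has discriminant (2)² - 4·(1) = 0, so r = -1 is a repeated root.
Hence f_h = (C1 + C2*x)*exp(-x).
For the particular solution try f_p = A0 + A1*x. Substituting and matching coefficients of each power of x gives A0 = 9, A1 = -4, so f_p = 9 - 4*x.
General solution: f = 9 - 4*x + C1*exp(-x) + C2*x*exp(-x).
Apply the initial conditions: f(0) = 9 + C1 = -5 and f'(0) = -4 + C2 - C1 = -3. Solving gives C1 = -14, C2 = -13.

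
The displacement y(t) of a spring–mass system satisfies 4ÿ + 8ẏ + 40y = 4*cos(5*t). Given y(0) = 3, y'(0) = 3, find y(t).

y = -3*cos(5*t)/65 + 2*sin(5*t)/65 + 198*cos(3*t)*exp(-t)/65 + 383*exp(-t)*sin(3*t)/195

Divide through by 4: y'' + 2y' + 10y = cos(5*t).
Characteristic equation r² + 2r + 10 = 0 has discriminant (2)² - 4·(10) = -36 < 0, so r = -1 ± 3i.
Hence y_h = C1*cos(3*t)*exp(-t) + C2*exp(-t)*sin(3*t).
Try y_p = A*cos(5*t) + B*sin(5*t). Substituting and equating the coefficients of cos(5t) and sin(5t) gives A = -3/65, B = 2/65, so y_p = -3*cos(5*t)/65 + 2*sin(5*t)/65.
General solution: y = -3*cos(5*t)/65 + 2*sin(5*t)/65 + C1*cos(3*t)*exp(-t) + C2*exp(-t)*sin(3*t).
Apply the initial conditions: y(0) = -3/65 + C1 = 3 and y'(0) = 2/13 - C1 + 3*C2 = 3. Solving gives C1 = 198/65, C2 = 383/195.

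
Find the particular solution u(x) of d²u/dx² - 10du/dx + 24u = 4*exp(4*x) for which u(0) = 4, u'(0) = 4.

u = -5*exp(6*x) + 9*exp(4*x) - 2*x*exp(4*x)

Characteristic equation r² - 10r + 24 = 0 factors as (r - 6)(r - 4) = 0, so r = 6, 4.
Hence u_h = C1*exp(6*x) + C2*exp(4*x).
Since exp(4*x) solves the homogeneous equation (r = 4 is a root of multiplicity 1), multiply the trial by x. Try u_p = A*x*exp(4*x). Substituting into the equation and dividing by exp(4*x) gives A = -2, so u_p = -2*x*exp(4*x).
General solution: u = C1*exp(6*x) + C2*exp(4*x) - 2*x*exp(4*x).
Apply the initial conditions: u(0) = C1 + C2 = 4 and u'(0) = -2 + 4*C2 + 6*C1 = 4. Solving gives C1 = -5, C2 = 9.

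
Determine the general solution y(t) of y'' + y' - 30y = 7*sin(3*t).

y = -91*sin(3*t)/510 - 7*cos(3*t)/510 + C1*exp(-6*t) + C2*exp(5*t)

Characteristic equation r² + r - 30 = 0 factors as (r + 6)(r - 5) = 0, so r = -6, 5.
Hence y_h = C1*exp(-6*t) + C2*exp(5*t).
Try y_p = A*cos(3*t) + B*sin(3*t). Substituting and equating the coefficients of cos(3t) and sin(3t) gives A = -7/510, B = -91/510, so y_p = -91*sin(3*t)/510 - 7*cos(3*t)/510.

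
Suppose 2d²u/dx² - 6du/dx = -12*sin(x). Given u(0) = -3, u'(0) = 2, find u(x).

Divide through by 2: u'' - 3u' = -6*sin(x).
Characteristic equation r² - 3r = 0 factors as (r - 3)r = 0, so r = 3, 0.
Hence u_h = C1*exp(3*x) + C2.
Try u_p = A*cos(x) + B*sin(x). Substituting and equating the coefficients of cos(x) and sin(x) gives A = -9/5, B = 3/5, so u_p = -9*cos(x)/5 + 3*sin(x)/5.
General solution: u = C2 - 9*cos(x)/5 + 3*sin(x)/5 + C1*exp(3*x).
Apply the initial conditions: u(0) = -9/5 + C1 + C2 = -3 and u'(0) = 3/5 + 3*C1 = 2. Solving gives C1 = 7/15, C2 = -5/3.

u = -5/3 - 9*cos(x)/5 + 3*sin(x)/5 + 7*exp(3*x)/15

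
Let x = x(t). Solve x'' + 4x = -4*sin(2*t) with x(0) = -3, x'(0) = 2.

x = sin(2*t)/2 - 3*cos(2*t) + t*cos(2*t)

Characteristic equation r² + 4 = 0 has discriminant (0)² - 4·(4) = -16 < 0, so r = ± 2i.
Hence x_h = C1*cos(2*t) + C2*sin(2*t).
Since ±2i are characteristic roots, multiply the trial by t. Try x_p = t*(A*cos(2*t) + B*sin(2*t)). Substituting and equating the coefficients of cos(2t) and sin(2t) gives A = 1, B = 0, so x_p = t*cos(2*t).
General solution: x = C1*cos(2*t) + C2*sin(2*t) + t*cos(2*t).
Apply the initial conditions: x(0) = C1 = -3 and x'(0) = 1 + 2*C2 = 2. Solving gives C1 = -3, C2 = 1/2.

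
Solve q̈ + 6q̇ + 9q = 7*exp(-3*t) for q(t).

Characteristic equation r² + 6r + 9 = 0 has discriminant (6)² - 4·(9) = 0, so r = -3 is a repeated root.
Hence q_h = (C1 + C2*t)*exp(-3*t).
Since exp(-3*t) solves the homogeneous equation (r = -3 is a root of multiplicity 2), multiply the trial by t^2. Try q_p = A*t^2*exp(-3*t). Substituting into the equation and dividing by exp(-3*t) gives A = 7/2, so q_p = 7*t^2*exp(-3*t)/2.

q = C1*exp(-3*t) + 7*t**2*exp(-3*t)/2 + C2*t*exp(-3*t)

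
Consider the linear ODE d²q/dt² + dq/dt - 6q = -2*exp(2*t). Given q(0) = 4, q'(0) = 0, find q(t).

q = 38*exp(-3*t)/25 + 62*exp(2*t)/25 - 2*t*exp(2*t)/5

Characteristic equation r² + r - 6 = 0 factors as (r - 2)(r + 3) = 0, so r = 2, -3.
Hence q_h = C1*exp(2*t) + C2*exp(-3*t).
Since exp(2*t) solves the homogeneous equation (r = 2 is a root of multiplicity 1), multiply the trial by t. Try q_p = A*t*exp(2*t). Substituting into the equation and dividing by exp(2*t) gives A = -2/5, so q_p = -2*t*exp(2*t)/5.
General solution: q = C1*exp(2*t) + C2*exp(-3*t) - 2*t*exp(2*t)/5.
Apply the initial conditions: q(0) = C1 + C2 = 4 and q'(0) = -2/5 - 3*C2 + 2*C1 = 0. Solving gives C1 = 62/25, C2 = 38/25.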